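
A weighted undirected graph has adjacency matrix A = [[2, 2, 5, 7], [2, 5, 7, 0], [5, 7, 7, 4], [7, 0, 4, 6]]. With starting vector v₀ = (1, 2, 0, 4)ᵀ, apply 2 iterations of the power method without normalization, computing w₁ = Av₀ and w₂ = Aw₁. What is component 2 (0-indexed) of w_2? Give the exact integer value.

623

w1 = Av₀ = (2·1 + 2·2 + 5·0 + 7·4; 2·1 + 5·2 + 7·0 + 0·4; 5·1 + 7·2 + 7·0 + 4·4; 7·1 + 0·2 + 4·0 + 6·4) = (34, 12, 35, 31)
w2 = Aw1 = (2·34 + 2·12 + 5·35 + 7·31; 2·34 + 5·12 + 7·35 + 0·31; 5·34 + 7·12 + 7·35 + 4·31; 7·34 + 0·12 + 4·35 + 6·31) = (484, 373, 623, 564)
The requested component of w2 is 623.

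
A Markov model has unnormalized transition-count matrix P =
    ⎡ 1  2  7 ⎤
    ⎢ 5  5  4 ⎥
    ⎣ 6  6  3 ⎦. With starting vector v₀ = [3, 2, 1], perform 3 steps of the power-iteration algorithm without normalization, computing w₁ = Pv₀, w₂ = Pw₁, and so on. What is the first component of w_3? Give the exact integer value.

w1 = Pv₀ = (14, 29, 33)
w2 = Pw1 = (303, 347, 357)
w3 = Pw2 = (3496, 4678, 4971)
The requested component of w3 is 3496.

3496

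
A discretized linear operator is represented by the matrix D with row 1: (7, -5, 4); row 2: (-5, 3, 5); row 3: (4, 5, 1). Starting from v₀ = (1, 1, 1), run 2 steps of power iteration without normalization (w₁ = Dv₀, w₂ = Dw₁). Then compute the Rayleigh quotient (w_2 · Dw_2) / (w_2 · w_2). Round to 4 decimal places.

λ ≈ 7.4235

w1 = Dv₀ = (6, 3, 10)
w2 = Dw1 = (67, 29, 49)
Dw2 = (520, -3, 462)
w2·Dw2 = 67·520 + 29·(-3) + 49·462 = 57391; w2·w2 = 67·67 + 29·29 + 49·49 = 7731
λ ≈ 57391/7731 = 7.4235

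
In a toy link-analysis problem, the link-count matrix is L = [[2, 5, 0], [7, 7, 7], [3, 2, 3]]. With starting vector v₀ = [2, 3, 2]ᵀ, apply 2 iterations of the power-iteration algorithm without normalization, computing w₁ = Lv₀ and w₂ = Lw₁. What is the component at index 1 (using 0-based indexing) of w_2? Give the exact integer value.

602

w1 = Lv₀ = (19, 49, 18)
w2 = Lw1 = (283, 602, 209)
The requested component of w2 is 602.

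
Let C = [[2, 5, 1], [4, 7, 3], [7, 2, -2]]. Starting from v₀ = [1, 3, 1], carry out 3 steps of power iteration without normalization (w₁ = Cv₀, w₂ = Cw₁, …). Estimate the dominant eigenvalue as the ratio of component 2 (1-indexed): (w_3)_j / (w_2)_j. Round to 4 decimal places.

w1 = Cv₀ = (2·1 + 5·3 + 1·1; 4·1 + 7·3 + 3·1; 7·1 + 2·3 + (-2)·1) = (18, 28, 11)
w2 = Cw1 = (2·18 + 5·28 + 1·11; 4·18 + 7·28 + 3·11; 7·18 + 2·28 + (-2)·11) = (187, 301, 160)
w3 = Cw2 = (2039, 3335, 1591)
Ratio at component: 3335 / 301 = 11.0797

11.0797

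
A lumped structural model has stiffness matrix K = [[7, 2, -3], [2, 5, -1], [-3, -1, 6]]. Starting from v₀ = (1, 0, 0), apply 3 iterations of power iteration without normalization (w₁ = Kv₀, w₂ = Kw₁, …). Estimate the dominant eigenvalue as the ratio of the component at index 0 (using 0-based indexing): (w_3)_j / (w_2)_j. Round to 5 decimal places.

9.85484

w1 = Kv₀ = (7, 2, -3)
w2 = Kw1 = (62, 27, -41)
w3 = Kw2 = (611, 300, -459)
Ratio at component: 611 / 62 = 9.85484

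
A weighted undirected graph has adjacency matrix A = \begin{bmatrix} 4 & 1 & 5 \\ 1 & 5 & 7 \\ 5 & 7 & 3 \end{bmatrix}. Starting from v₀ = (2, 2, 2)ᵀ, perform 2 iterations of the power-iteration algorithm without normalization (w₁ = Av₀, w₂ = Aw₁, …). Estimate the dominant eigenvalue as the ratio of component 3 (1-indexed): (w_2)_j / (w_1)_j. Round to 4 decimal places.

12.4000

w1 = Av₀ = (4·2 + 1·2 + 5·2; 1·2 + 5·2 + 7·2; 5·2 + 7·2 + 3·2) = (20, 26, 30)
w2 = Aw1 = (4·20 + 1·26 + 5·30; 1·20 + 5·26 + 7·30; 5·20 + 7·26 + 3·30) = (256, 360, 372)
Ratio at component: 372 / 30 = 12.4000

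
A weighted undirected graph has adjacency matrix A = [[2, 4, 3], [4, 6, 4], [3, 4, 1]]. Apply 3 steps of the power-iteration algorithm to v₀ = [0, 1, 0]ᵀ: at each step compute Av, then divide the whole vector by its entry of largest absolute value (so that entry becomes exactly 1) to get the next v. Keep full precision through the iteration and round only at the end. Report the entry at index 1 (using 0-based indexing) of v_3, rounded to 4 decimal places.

1.0000

Av0 = (4.00000, 6.00000, 4.00000); divide by 6.00000 → v1 = (0.66667, 1.00000, 0.66667)
Av1 = (7.33333, 11.33333, 6.66667); divide by 11.33333 → v2 = (0.64706, 1.00000, 0.58824)
Av2 = (7.05882, 10.94118, 6.52941); divide by 10.94118 → v3 = (0.64516, 1.00000, 0.59677)
Requested entry of v3: 744/744 = 1.0000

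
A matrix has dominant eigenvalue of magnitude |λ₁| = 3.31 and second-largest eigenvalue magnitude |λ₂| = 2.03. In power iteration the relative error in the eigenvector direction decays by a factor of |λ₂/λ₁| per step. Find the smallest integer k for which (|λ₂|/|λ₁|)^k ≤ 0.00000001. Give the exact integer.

|λ₂/λ₁| = 2.03/3.31 = 0.61329
Need k ≥ ln(0.00000001) / ln(0.61329) = -18.4207 / -0.4889 ≈ 37.677
Smallest integer k satisfying the bound: 38

38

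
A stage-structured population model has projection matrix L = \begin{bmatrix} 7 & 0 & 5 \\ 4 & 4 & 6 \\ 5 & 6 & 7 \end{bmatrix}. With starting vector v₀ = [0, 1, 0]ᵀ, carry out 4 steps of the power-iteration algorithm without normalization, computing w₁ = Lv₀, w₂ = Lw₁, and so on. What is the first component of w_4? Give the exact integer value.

8400

w1 = Lv₀ = (7·0 + 0·1 + 5·0; 4·0 + 4·1 + 6·0; 5·0 + 6·1 + 7·0) = (0, 4, 6)
w2 = Lw1 = (7·0 + 0·4 + 5·6; 4·0 + 4·4 + 6·6; 5·0 + 6·4 + 7·6) = (30, 52, 66)
w3 = Lw2 = (540, 724, 924)
w4 = Lw3 = (8400, 10600, 13512)
The requested component of w4 is 8400.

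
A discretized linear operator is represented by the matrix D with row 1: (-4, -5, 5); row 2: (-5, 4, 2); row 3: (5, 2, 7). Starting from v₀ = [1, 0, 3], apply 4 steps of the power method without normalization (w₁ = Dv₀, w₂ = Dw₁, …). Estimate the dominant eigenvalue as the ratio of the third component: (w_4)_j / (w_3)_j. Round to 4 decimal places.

9.1558

w1 = Dv₀ = ((-4)·1 + (-5)·0 + 5·3; (-5)·1 + 4·0 + 2·3; 5·1 + 2·0 + 7·3) = (11, 1, 26)
w2 = Dw1 = ((-4)·11 + (-5)·1 + 5·26; (-5)·11 + 4·1 + 2·26; 5·11 + 2·1 + 7·26) = (81, 1, 239)
w3 = Dw2 = (866, 77, 2080)
w4 = Dw3 = (6551, 138, 19044)
Ratio at component: 19044 / 2080 = 9.1558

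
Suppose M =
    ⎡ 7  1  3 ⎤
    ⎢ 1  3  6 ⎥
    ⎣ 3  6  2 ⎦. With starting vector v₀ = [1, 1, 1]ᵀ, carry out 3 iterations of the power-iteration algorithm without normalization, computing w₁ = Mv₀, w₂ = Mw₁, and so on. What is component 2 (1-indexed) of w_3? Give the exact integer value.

w1 = Mv₀ = (7·1 + 1·1 + 3·1; 1·1 + 3·1 + 6·1; 3·1 + 6·1 + 2·1) = (11, 10, 11)
w2 = Mw1 = (7·11 + 1·10 + 3·11; 1·11 + 3·10 + 6·11; 3·11 + 6·10 + 2·11) = (120, 107, 115)
w3 = Mw2 = (1292, 1131, 1232)
The requested component of w3 is 1131.

1131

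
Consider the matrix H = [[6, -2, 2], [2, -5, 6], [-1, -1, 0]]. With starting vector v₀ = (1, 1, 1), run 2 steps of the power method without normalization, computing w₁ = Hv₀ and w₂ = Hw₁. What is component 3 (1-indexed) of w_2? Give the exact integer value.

-9

w1 = Hv₀ = (6, 3, -2)
w2 = Hw1 = (26, -15, -9)
The requested component of w2 is -9.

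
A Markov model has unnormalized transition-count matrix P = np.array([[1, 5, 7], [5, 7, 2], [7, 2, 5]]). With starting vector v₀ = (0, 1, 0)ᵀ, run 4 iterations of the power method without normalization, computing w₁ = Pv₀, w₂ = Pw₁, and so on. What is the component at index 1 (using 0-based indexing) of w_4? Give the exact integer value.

w1 = Pv₀ = (1·0 + 5·1 + 7·0; 5·0 + 7·1 + 2·0; 7·0 + 2·1 + 5·0) = (5, 7, 2)
w2 = Pw1 = (1·5 + 5·7 + 7·2; 5·5 + 7·7 + 2·2; 7·5 + 2·7 + 5·2) = (54, 78, 59)
w3 = Pw2 = (857, 934, 829)
w4 = Pw3 = (11330, 12481, 12012)
The requested component of w4 is 12481.

12481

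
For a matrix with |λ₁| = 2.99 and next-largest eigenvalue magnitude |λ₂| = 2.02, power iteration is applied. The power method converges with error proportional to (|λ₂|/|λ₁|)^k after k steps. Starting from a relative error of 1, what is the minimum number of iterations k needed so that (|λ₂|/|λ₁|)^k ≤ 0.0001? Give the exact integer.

24

|λ₂/λ₁| = 2.02/2.99 = 0.67559
Need k ≥ ln(0.0001) / ln(0.67559) = -9.2103 / -0.3922 ≈ 23.485
Smallest integer k satisfying the bound: 24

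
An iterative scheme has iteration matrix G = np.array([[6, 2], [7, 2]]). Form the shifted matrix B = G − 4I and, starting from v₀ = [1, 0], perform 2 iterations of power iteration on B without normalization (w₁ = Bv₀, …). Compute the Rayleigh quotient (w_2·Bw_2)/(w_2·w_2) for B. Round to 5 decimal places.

B = G − 4I has rows (2, 2); (7, -2)
w1 = Bv₀ = (2, 7)
w2 = Bw1 = (18, 0)
Bw2 = (36, 126)
w2·Bw2 = 648; w2·w2 = 324; μ ≈ 648/324 = 2.00000

2.00000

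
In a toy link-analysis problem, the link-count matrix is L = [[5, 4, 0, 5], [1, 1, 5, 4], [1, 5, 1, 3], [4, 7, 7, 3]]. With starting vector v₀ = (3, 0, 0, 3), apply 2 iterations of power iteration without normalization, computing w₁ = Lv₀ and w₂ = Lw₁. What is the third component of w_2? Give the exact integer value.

180

w1 = Lv₀ = (30, 15, 12, 21)
w2 = Lw1 = (315, 189, 180, 372)
The requested component of w2 is 180.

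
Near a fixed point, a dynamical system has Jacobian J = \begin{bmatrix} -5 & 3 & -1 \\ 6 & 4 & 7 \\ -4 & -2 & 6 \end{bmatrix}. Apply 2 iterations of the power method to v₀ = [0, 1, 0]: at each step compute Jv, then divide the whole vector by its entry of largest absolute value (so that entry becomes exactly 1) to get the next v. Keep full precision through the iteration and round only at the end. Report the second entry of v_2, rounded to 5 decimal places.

Jv0 = (3.000000, 4.000000, -2.000000); divide by 4.000000 → v1 = (0.750000, 1.000000, -0.500000)
Jv1 = (-0.250000, 5.000000, -8.000000); divide by -8.000000 → v2 = (0.031250, -0.625000, 1.000000)
Requested entry of v2: 20/-32 = -0.62500

-0.62500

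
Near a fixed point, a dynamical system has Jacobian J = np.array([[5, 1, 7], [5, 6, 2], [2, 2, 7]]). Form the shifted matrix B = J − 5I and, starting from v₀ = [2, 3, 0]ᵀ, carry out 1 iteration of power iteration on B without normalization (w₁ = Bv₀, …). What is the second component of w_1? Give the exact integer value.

13

B = J − 5I has rows (0, 1, 7); (5, 1, 2); (2, 2, 2)
w1 = Bv₀ = (0·2 + 1·3 + 7·0; 5·2 + 1·3 + 2·0; 2·2 + 2·3 + 2·0) = (3, 13, 10)
Requested component of w1: 13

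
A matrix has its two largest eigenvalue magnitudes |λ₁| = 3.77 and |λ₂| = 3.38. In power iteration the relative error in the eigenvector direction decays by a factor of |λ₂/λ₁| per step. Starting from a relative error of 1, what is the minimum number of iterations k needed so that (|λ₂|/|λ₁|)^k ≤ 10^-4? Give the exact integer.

85

|λ₂/λ₁| = 3.38/3.77 = 0.89655
Need k ≥ ln(10^-4) / ln(0.89655) = -9.2103 / -0.1092 ≈ 84.344
Smallest integer k satisfying the bound: 85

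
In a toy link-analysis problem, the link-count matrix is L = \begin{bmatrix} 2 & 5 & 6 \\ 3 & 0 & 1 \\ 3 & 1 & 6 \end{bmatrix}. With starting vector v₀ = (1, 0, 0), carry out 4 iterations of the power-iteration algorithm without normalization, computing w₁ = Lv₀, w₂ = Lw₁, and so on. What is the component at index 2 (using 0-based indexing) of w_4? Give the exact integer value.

2673

w1 = Lv₀ = (2·1 + 5·0 + 6·0; 3·1 + 0·0 + 1·0; 3·1 + 1·0 + 6·0) = (2, 3, 3)
w2 = Lw1 = (2·2 + 5·3 + 6·3; 3·2 + 0·3 + 1·3; 3·2 + 1·3 + 6·3) = (37, 9, 27)
w3 = Lw2 = (281, 138, 282)
w4 = Lw3 = (2944, 1125, 2673)
The requested component of w4 is 2673.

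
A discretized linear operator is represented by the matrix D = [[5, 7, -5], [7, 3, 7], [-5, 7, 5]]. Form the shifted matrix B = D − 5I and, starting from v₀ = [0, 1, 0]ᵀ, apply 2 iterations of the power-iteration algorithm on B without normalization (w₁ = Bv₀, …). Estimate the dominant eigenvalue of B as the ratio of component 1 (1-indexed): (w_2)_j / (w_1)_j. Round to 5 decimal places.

-7.00000

B = D − 5I has rows (0, 7, -5); (7, -2, 7); (-5, 7, 0)
w1 = Bv₀ = (0·0 + 7·1 + (-5)·0; 7·0 + (-2)·1 + 7·0; (-5)·0 + 7·1 + 0·0) = (7, -2, 7)
w2 = Bw1 = (0·7 + 7·(-2) + (-5)·7; 7·7 + (-2)·(-2) + 7·7; (-5)·7 + 7·(-2) + 0·7) = (-49, 102, -49)
Ratio: -49/7 = -7.00000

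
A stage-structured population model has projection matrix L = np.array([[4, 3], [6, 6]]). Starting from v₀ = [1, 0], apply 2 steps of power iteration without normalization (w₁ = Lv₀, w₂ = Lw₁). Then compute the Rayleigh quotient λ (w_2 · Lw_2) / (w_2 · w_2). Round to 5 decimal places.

w1 = Lv₀ = (4, 6)
w2 = Lw1 = (34, 60)
Lw2 = (316, 564)
w2·Lw2 = 34·316 + 60·564 = 44584; w2·w2 = 34·34 + 60·60 = 4756
λ ≈ 44584/4756 = 9.37426

9.37426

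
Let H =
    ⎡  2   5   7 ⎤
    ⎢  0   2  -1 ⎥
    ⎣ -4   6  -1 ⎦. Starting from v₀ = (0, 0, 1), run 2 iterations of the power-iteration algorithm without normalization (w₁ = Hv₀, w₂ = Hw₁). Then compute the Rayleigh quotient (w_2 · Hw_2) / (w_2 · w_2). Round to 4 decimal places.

w1 = Hv₀ = (2·0 + 5·0 + 7·1; 0·0 + 2·0 + (-1)·1; (-4)·0 + 6·0 + (-1)·1) = (7, -1, -1)
w2 = Hw1 = (2·7 + 5·(-1) + 7·(-1); 0·7 + 2·(-1) + (-1)·(-1); (-4)·7 + 6·(-1) + (-1)·(-1)) = (2, -1, -33)
Hw2 = (-232, 31, 19)
w2·Hw2 = 2·(-232) + (-1)·31 + (-33)·19 = -1122; w2·w2 = 2·2 + (-1)·(-1) + (-33)·(-33) = 1094
λ ≈ -1122/1094 = -1.0256

-1.0256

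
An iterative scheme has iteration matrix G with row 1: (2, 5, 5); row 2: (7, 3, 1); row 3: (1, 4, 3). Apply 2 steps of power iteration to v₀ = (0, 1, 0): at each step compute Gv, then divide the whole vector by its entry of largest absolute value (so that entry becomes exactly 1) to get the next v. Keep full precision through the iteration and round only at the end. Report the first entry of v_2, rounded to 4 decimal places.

0.9375

Gv0 = (5.00000, 3.00000, 4.00000); divide by 5.00000 → v1 = (1.00000, 0.60000, 0.80000)
Gv1 = (9.00000, 9.60000, 5.80000); divide by 9.60000 → v2 = (0.93750, 1.00000, 0.60417)
Requested entry of v2: 45/48 = 0.9375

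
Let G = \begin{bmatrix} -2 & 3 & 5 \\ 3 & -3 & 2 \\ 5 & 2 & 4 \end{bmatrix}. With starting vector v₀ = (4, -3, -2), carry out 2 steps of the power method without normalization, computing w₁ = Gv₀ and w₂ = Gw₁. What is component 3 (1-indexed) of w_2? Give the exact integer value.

-77

w1 = Gv₀ = (-27, 17, 6)
w2 = Gw1 = (135, -120, -77)
The requested component of w2 is -77.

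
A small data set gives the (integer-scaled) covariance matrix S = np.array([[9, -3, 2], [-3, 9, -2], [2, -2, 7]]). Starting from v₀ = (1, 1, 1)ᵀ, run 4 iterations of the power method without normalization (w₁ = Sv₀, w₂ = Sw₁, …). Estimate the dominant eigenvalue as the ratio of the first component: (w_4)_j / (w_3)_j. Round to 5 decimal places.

w1 = Sv₀ = (8, 4, 7)
w2 = Sw1 = (74, -2, 57)
w3 = Sw2 = (786, -354, 551)
w4 = Sw3 = (9238, -6646, 6137)
Ratio at component: 9238 / 786 = 11.75318

λ ≈ 11.75318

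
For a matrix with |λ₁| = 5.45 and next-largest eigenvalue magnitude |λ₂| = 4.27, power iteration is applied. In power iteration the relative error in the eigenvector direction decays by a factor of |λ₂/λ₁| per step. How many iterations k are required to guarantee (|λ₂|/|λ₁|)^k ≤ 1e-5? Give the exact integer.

|λ₂/λ₁| = 4.27/5.45 = 0.78349
Need k ≥ ln(1e-5) / ln(0.78349) = -11.5129 / -0.2440 ≈ 47.184
Smallest integer k satisfying the bound: 48

48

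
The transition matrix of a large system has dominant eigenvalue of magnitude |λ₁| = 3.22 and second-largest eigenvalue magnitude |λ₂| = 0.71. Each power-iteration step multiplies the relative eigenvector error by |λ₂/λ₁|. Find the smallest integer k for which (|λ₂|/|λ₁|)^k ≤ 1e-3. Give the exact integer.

|λ₂/λ₁| = 0.71/3.22 = 0.22050
Need k ≥ ln(1e-3) / ln(0.22050) = -6.9078 / -1.5119 ≈ 4.569
Smallest integer k satisfying the bound: 5

5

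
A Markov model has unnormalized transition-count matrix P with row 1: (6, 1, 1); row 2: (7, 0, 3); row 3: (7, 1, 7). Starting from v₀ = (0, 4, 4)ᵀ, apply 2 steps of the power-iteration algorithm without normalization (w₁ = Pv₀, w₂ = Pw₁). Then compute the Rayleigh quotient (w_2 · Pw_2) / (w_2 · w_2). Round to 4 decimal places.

9.8599

w1 = Pv₀ = (8, 12, 32)
w2 = Pw1 = (92, 152, 292)
Pw2 = (996, 1520, 2840)
w2·Pw2 = 92·996 + 152·1520 + 292·2840 = 1151952; w2·w2 = 92·92 + 152·152 + 292·292 = 116832
λ ≈ 1151952/116832 = 9.8599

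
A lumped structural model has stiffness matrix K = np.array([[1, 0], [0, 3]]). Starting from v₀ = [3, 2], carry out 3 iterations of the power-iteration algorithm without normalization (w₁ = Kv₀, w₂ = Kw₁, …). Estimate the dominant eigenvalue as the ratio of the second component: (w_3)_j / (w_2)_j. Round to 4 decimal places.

λ ≈ 3.0000

w1 = Kv₀ = (3, 6)
w2 = Kw1 = (3, 18)
w3 = Kw2 = (3, 54)
Ratio at component: 54 / 18 = 3.0000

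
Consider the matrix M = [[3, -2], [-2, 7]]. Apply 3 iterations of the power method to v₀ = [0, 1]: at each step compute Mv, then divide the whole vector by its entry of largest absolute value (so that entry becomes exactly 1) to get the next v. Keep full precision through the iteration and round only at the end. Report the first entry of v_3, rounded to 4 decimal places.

-0.4039

Mv0 = (-2.00000, 7.00000); divide by 7.00000 → v1 = (-0.28571, 1.00000)
Mv1 = (-2.85714, 7.57143); divide by 7.57143 → v2 = (-0.37736, 1.00000)
Mv2 = (-3.13208, 7.75472); divide by 7.75472 → v3 = (-0.40389, 1.00000)
Requested entry of v3: -166/411 = -0.4039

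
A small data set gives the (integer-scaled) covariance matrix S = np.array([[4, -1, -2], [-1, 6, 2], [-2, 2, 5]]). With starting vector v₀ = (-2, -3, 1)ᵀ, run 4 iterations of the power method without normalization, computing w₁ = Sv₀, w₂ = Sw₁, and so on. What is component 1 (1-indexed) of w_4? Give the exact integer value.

w1 = Sv₀ = (-7, -14, 3)
w2 = Sw1 = (-20, -71, 1)
w3 = Sw2 = (-11, -404, -97)
w4 = Sw3 = (554, -2607, -1271)
The requested component of w4 is 554.

554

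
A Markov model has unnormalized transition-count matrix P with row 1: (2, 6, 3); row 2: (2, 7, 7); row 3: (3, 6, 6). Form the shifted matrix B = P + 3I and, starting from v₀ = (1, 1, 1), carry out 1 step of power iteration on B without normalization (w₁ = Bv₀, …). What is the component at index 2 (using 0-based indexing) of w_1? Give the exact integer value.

18

B = P + 3I has rows (5, 6, 3); (2, 10, 7); (3, 6, 9)
w1 = Bv₀ = (5·1 + 6·1 + 3·1; 2·1 + 10·1 + 7·1; 3·1 + 6·1 + 9·1) = (14, 19, 18)
Requested component of w1: 18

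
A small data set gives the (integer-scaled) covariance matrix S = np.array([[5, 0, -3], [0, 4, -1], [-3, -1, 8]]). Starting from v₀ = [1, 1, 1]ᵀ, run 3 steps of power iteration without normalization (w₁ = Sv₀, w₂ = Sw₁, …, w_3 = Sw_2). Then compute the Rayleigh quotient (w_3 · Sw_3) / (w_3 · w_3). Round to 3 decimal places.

w1 = Sv₀ = (2, 3, 4)
w2 = Sw1 = (-2, 8, 23)
w3 = Sw2 = (-79, 9, 182)
Sw3 = (-941, -146, 1684)
w3·Sw3 = (-79)·(-941) + 9·(-146) + 182·1684 = 379513; w3·w3 = (-79)·(-79) + 9·9 + 182·182 = 39446
λ ≈ 379513/39446 = 9.621

λ ≈ 9.621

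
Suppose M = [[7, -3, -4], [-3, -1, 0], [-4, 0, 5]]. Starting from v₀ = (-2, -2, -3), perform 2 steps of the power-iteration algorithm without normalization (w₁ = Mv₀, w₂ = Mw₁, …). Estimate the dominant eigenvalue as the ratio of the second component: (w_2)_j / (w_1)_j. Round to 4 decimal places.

w1 = Mv₀ = (4, 8, -7)
w2 = Mw1 = (32, -20, -51)
Ratio at component: -20 / 8 = -2.5000

λ ≈ -2.5000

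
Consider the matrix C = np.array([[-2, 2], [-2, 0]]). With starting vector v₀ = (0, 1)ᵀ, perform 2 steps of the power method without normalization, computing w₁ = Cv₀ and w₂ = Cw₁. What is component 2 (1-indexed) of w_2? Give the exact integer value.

w1 = Cv₀ = ((-2)·0 + 2·1; (-2)·0 + 0·1) = (2, 0)
w2 = Cw1 = ((-2)·2 + 2·0; (-2)·2 + 0·0) = (-4, -4)
The requested component of w2 is -4.

-4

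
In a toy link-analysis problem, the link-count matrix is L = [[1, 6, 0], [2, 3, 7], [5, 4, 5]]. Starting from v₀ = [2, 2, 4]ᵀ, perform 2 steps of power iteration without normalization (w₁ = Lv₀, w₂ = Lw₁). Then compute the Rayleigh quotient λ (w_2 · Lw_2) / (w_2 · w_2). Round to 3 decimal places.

w1 = Lv₀ = (1·2 + 6·2 + 0·4; 2·2 + 3·2 + 7·4; 5·2 + 4·2 + 5·4) = (14, 38, 38)
w2 = Lw1 = (1·14 + 6·38 + 0·38; 2·14 + 3·38 + 7·38; 5·14 + 4·38 + 5·38) = (242, 408, 412)
Lw2 = (2690, 4592, 4902)
w2·Lw2 = 242·2690 + 408·4592 + 412·4902 = 4544140; w2·w2 = 242·242 + 408·408 + 412·412 = 394772
λ ≈ 4544140/394772 = 11.511

λ ≈ 11.511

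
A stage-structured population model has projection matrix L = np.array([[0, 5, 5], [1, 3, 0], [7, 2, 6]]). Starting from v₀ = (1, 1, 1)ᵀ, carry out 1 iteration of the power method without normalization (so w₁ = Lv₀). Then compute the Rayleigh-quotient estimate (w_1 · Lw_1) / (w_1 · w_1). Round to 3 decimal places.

λ ≈ 10.434

w1 = Lv₀ = (10, 4, 15)
Lw1 = (95, 22, 168)
w1·Lw1 = 10·95 + 4·22 + 15·168 = 3558; w1·w1 = 10·10 + 4·4 + 15·15 = 341
λ ≈ 3558/341 = 10.434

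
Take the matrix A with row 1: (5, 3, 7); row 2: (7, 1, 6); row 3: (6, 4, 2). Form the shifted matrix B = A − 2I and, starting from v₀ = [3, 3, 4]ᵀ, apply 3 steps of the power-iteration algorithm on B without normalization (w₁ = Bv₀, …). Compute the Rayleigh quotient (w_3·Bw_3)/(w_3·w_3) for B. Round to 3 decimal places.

B = A − 2I has rows (3, 3, 7); (7, -1, 6); (6, 4, 0)
w1 = Bv₀ = (3·3 + 3·3 + 7·4; 7·3 + (-1)·3 + 6·4; 6·3 + 4·3 + 0·4) = (46, 42, 30)
w2 = Bw1 = (3·46 + 3·42 + 7·30; 7·46 + (-1)·42 + 6·30; 6·46 + 4·42 + 0·30) = (474, 460, 444)
w3 = Bw2 = (5910, 5522, 4684)
Bw3 = (67084, 63952, 57548)
w3·Bw3 = 1019164216; w3·w3 = 87360440; μ ≈ 1019164216/87360440 = 11.666

11.666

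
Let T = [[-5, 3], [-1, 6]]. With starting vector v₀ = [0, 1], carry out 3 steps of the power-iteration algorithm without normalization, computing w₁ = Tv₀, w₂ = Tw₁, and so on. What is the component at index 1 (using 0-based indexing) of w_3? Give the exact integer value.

195

w1 = Tv₀ = ((-5)·0 + 3·1; (-1)·0 + 6·1) = (3, 6)
w2 = Tw1 = ((-5)·3 + 3·6; (-1)·3 + 6·6) = (3, 33)
w3 = Tw2 = (84, 195)
The requested component of w3 is 195.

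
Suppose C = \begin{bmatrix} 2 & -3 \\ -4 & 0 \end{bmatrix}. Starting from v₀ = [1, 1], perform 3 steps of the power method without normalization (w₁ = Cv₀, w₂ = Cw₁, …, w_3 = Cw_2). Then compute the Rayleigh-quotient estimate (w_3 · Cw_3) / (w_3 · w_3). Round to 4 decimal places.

w1 = Cv₀ = (2·1 + (-3)·1; (-4)·1 + 0·1) = (-1, -4)
w2 = Cw1 = (2·(-1) + (-3)·(-4); (-4)·(-1) + 0·(-4)) = (10, 4)
w3 = Cw2 = (8, -40)
Cw3 = (136, -32)
w3·Cw3 = 8·136 + (-40)·(-32) = 2368; w3·w3 = 8·8 + (-40)·(-40) = 1664
λ ≈ 2368/1664 = 1.4231

1.4231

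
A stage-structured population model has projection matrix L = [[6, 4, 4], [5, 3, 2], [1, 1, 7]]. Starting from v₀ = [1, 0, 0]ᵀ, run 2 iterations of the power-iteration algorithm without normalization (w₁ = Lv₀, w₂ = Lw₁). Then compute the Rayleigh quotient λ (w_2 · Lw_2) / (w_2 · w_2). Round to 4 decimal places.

λ ≈ 10.4049

w1 = Lv₀ = (6·1 + 4·0 + 4·0; 5·1 + 3·0 + 2·0; 1·1 + 1·0 + 7·0) = (6, 5, 1)
w2 = Lw1 = (6·6 + 4·5 + 4·1; 5·6 + 3·5 + 2·1; 1·6 + 1·5 + 7·1) = (60, 47, 18)
Lw2 = (620, 477, 233)
w2·Lw2 = 60·620 + 47·477 + 18·233 = 63813; w2·w2 = 60·60 + 47·47 + 18·18 = 6133
λ ≈ 63813/6133 = 10.4049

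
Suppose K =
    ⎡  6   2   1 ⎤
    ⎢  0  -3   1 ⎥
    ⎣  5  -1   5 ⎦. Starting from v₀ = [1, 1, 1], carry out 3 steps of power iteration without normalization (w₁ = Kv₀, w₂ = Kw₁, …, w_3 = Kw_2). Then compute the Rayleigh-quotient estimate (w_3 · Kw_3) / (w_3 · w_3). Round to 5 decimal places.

8.04886

w1 = Kv₀ = (6·1 + 2·1 + 1·1; 0·1 + (-3)·1 + 1·1; 5·1 + (-1)·1 + 5·1) = (9, -2, 9)
w2 = Kw1 = (6·9 + 2·(-2) + 1·9; 0·9 + (-3)·(-2) + 1·9; 5·9 + (-1)·(-2) + 5·9) = (59, 15, 92)
w3 = Kw2 = (476, 47, 740)
Kw3 = (3690, 599, 6033)
w3·Kw3 = 476·3690 + 47·599 + 740·6033 = 6249013; w3·w3 = 476·476 + 47·47 + 740·740 = 776385
λ ≈ 6249013/776385 = 8.04886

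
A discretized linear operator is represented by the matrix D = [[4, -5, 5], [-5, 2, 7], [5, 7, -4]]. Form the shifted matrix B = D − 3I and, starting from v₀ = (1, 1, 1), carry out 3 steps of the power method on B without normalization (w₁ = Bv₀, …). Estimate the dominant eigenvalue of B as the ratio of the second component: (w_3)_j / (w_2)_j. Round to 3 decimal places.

B = D − 3I has rows (1, -5, 5); (-5, -1, 7); (5, 7, -7)
w1 = Bv₀ = (1·1 + (-5)·1 + 5·1; (-5)·1 + (-1)·1 + 7·1; 5·1 + 7·1 + (-7)·1) = (1, 1, 5)
w2 = Bw1 = (1·1 + (-5)·1 + 5·5; (-5)·1 + (-1)·1 + 7·5; 5·1 + 7·1 + (-7)·5) = (21, 29, -23)
w3 = Bw2 = (-239, -295, 469)
Ratio: -295/29 = -10.172

-10.172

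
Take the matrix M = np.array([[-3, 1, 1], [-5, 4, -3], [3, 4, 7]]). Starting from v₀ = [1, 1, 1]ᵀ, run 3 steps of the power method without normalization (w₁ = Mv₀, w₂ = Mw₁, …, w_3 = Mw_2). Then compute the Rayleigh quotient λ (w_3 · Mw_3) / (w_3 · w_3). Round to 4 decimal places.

λ ≈ 4.4653

w1 = Mv₀ = (-1, -4, 14)
w2 = Mw1 = (13, -53, 79)
w3 = Mw2 = (-13, -514, 380)
Mw3 = (-95, -3131, 565)
w3·Mw3 = (-13)·(-95) + (-514)·(-3131) + 380·565 = 1825269; w3·w3 = (-13)·(-13) + (-514)·(-514) + 380·380 = 408765
λ ≈ 1825269/408765 = 4.4653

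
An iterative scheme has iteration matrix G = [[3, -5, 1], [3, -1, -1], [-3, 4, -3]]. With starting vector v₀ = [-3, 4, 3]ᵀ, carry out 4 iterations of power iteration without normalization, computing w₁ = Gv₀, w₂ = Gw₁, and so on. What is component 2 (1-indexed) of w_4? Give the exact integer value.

w1 = Gv₀ = (-26, -16, 16)
w2 = Gw1 = (18, -78, -34)
w3 = Gw2 = (410, 166, -264)
w4 = Gw3 = (136, 1328, 226)
The requested component of w4 is 1328.

1328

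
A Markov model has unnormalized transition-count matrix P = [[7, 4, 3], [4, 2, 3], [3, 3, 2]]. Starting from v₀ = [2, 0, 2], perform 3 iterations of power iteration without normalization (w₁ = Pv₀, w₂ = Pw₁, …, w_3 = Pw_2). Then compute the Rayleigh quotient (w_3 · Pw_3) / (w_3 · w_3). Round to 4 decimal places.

11.0746

w1 = Pv₀ = (7·2 + 4·0 + 3·2; 4·2 + 2·0 + 3·2; 3·2 + 3·0 + 2·2) = (20, 14, 10)
w2 = Pw1 = (7·20 + 4·14 + 3·10; 4·20 + 2·14 + 3·10; 3·20 + 3·14 + 2·10) = (226, 138, 122)
w3 = Pw2 = (2500, 1546, 1336)
Pw3 = (27692, 17100, 14810)
w3·Pw3 = 2500·27692 + 1546·17100 + 1336·14810 = 115452760; w3·w3 = 2500·2500 + 1546·1546 + 1336·1336 = 10425012
λ ≈ 115452760/10425012 = 11.0746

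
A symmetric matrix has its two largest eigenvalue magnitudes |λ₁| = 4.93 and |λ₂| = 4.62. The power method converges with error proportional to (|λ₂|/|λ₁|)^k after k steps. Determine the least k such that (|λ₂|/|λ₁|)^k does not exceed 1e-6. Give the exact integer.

213

|λ₂/λ₁| = 4.62/4.93 = 0.93712
Need k ≥ ln(1e-6) / ln(0.93712) = -13.8155 / -0.0649 ≈ 212.729
Smallest integer k satisfying the bound: 213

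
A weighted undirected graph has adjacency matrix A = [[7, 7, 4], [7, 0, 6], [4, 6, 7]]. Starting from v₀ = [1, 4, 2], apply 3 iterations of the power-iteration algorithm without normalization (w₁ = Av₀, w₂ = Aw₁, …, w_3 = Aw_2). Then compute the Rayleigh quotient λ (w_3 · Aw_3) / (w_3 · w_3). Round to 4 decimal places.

λ ≈ 16.2107

w1 = Av₀ = (43, 19, 42)
w2 = Aw1 = (602, 553, 580)
w3 = Aw2 = (10405, 7694, 9786)
Aw3 = (165837, 131551, 156286)
w3·Aw3 = 10405·165837 + 7694·131551 + 9786·156286 = 4267102175; w3·w3 = 10405·10405 + 7694·7694 + 9786·9786 = 263227457
λ ≈ 4267102175/263227457 = 16.2107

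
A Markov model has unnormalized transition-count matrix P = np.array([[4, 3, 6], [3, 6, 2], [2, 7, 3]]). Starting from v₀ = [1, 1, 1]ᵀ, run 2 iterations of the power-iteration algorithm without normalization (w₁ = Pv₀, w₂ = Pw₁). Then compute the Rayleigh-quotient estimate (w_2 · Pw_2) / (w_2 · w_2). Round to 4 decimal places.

λ ≈ 11.7782

w1 = Pv₀ = (4·1 + 3·1 + 6·1; 3·1 + 6·1 + 2·1; 2·1 + 7·1 + 3·1) = (13, 11, 12)
w2 = Pw1 = (4·13 + 3·11 + 6·12; 3·13 + 6·11 + 2·12; 2·13 + 7·11 + 3·12) = (157, 129, 139)
Pw2 = (1849, 1523, 1634)
w2·Pw2 = 157·1849 + 129·1523 + 139·1634 = 713886; w2·w2 = 157·157 + 129·129 + 139·139 = 60611
λ ≈ 713886/60611 = 11.7782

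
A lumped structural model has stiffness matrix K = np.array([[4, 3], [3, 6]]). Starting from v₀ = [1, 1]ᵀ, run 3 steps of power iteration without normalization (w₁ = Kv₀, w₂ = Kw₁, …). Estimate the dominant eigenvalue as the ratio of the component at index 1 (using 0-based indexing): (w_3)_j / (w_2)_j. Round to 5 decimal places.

8.20000

w1 = Kv₀ = (7, 9)
w2 = Kw1 = (55, 75)
w3 = Kw2 = (445, 615)
Ratio at component: 615 / 75 = 8.20000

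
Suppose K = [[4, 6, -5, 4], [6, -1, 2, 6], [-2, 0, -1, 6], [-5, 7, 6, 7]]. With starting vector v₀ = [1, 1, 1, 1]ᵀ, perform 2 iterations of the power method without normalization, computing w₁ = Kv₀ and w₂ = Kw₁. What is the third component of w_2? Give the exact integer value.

w1 = Kv₀ = (9, 13, 3, 15)
w2 = Kw1 = (159, 137, 69, 169)
The requested component of w2 is 69.

69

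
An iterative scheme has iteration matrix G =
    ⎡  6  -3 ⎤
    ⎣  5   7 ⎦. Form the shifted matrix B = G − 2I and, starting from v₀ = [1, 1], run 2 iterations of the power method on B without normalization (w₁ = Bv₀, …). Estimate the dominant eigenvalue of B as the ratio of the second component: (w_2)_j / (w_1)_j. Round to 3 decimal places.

B = G − 2I has rows (4, -3); (5, 5)
w1 = Bv₀ = (1, 10)
w2 = Bw1 = (-26, 55)
Ratio: 55/10 = 5.500

5.500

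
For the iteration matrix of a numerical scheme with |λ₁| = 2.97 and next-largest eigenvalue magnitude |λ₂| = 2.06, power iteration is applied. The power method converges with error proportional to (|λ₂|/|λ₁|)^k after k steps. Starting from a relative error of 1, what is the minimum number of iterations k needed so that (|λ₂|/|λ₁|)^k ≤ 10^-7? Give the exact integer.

|λ₂/λ₁| = 2.06/2.97 = 0.69360
Need k ≥ ln(10^-7) / ln(0.69360) = -16.1181 / -0.3659 ≈ 44.056
Smallest integer k satisfying the bound: 45

45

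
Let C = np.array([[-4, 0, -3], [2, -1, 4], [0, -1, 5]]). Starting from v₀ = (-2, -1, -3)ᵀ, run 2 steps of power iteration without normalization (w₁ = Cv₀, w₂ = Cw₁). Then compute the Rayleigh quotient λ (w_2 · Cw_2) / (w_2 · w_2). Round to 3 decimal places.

2.560

w1 = Cv₀ = ((-4)·(-2) + 0·(-1) + (-3)·(-3); 2·(-2) + (-1)·(-1) + 4·(-3); 0·(-2) + (-1)·(-1) + 5·(-3)) = (17, -15, -14)
w2 = Cw1 = ((-4)·17 + 0·(-15) + (-3)·(-14); 2·17 + (-1)·(-15) + 4·(-14); 0·17 + (-1)·(-15) + 5·(-14)) = (-26, -7, -55)
Cw2 = (269, -265, -268)
w2·Cw2 = (-26)·269 + (-7)·(-265) + (-55)·(-268) = 9601; w2·w2 = (-26)·(-26) + (-7)·(-7) + (-55)·(-55) = 3750
λ ≈ 9601/3750 = 2.560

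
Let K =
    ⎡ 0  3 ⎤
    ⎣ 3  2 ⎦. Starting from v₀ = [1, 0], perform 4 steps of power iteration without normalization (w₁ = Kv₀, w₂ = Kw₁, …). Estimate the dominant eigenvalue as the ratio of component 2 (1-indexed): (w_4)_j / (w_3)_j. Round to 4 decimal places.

3.3846

w1 = Kv₀ = (0, 3)
w2 = Kw1 = (9, 6)
w3 = Kw2 = (18, 39)
w4 = Kw3 = (117, 132)
Ratio at component: 132 / 39 = 3.3846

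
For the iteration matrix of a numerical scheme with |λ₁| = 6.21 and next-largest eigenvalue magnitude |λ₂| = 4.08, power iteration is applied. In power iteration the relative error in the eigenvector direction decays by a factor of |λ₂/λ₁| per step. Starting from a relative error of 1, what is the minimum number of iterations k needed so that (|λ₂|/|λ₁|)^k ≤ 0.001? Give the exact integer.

17

|λ₂/λ₁| = 4.08/6.21 = 0.65700
Need k ≥ ln(0.001) / ln(0.65700) = -6.9078 / -0.4201 ≈ 16.445
Smallest integer k satisfying the bound: 17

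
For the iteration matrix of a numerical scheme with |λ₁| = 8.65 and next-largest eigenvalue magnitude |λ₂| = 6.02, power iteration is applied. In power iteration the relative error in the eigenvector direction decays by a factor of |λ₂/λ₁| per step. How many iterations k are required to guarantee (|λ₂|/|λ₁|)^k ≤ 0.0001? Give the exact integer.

|λ₂/λ₁| = 6.02/8.65 = 0.69595
Need k ≥ ln(0.0001) / ln(0.69595) = -9.2103 / -0.3625 ≈ 25.410
Smallest integer k satisfying the bound: 26

26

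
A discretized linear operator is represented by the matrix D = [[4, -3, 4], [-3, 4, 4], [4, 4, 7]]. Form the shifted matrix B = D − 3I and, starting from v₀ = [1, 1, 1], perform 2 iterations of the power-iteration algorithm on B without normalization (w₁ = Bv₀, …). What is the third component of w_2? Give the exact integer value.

B = D − 3I has rows (1, -3, 4); (-3, 1, 4); (4, 4, 4)
w1 = Bv₀ = (2, 2, 12)
w2 = Bw1 = (44, 44, 64)
Requested component of w2: 64

64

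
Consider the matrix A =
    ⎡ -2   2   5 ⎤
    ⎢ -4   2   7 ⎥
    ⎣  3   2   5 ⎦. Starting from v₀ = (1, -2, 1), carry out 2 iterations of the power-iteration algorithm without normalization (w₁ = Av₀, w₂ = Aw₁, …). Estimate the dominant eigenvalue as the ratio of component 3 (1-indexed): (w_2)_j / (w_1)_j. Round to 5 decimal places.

w1 = Av₀ = ((-2)·1 + 2·(-2) + 5·1; (-4)·1 + 2·(-2) + 7·1; 3·1 + 2·(-2) + 5·1) = (-1, -1, 4)
w2 = Aw1 = ((-2)·(-1) + 2·(-1) + 5·4; (-4)·(-1) + 2·(-1) + 7·4; 3·(-1) + 2·(-1) + 5·4) = (20, 30, 15)
Ratio at component: 15 / 4 = 3.75000

λ ≈ 3.75000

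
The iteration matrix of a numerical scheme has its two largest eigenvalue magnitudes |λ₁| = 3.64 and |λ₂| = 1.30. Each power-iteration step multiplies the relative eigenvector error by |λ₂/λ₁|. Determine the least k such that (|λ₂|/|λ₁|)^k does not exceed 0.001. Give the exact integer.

|λ₂/λ₁| = 1.30/3.64 = 0.35714
Need k ≥ ln(0.001) / ln(0.35714) = -6.9078 / -1.0296 ≈ 6.709
Smallest integer k satisfying the bound: 7

7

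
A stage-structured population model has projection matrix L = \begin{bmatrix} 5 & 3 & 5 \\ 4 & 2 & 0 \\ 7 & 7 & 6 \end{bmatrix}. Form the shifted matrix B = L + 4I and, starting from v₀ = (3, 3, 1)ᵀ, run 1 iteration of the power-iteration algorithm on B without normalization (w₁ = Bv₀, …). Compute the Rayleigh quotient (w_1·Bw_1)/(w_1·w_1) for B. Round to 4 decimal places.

B = L + 4I has rows (9, 3, 5); (4, 6, 0); (7, 7, 10)
w1 = Bv₀ = (41, 30, 52)
Bw1 = (719, 344, 1017)
w1·Bw1 = 92683; w1·w1 = 5285; μ ≈ 92683/5285 = 17.5370

μ ≈ 17.5370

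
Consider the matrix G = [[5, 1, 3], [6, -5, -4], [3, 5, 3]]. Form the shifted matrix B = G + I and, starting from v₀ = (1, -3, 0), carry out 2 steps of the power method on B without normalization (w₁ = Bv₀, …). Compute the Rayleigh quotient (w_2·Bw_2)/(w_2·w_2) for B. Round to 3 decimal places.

B = G + I has rows (6, 1, 3); (6, -4, -4); (3, 5, 4)
w1 = Bv₀ = (3, 18, -12)
w2 = Bw1 = (0, -6, 51)
Bw2 = (147, -180, 174)
w2·Bw2 = 9954; w2·w2 = 2637; μ ≈ 9954/2637 = 3.775

μ ≈ 3.775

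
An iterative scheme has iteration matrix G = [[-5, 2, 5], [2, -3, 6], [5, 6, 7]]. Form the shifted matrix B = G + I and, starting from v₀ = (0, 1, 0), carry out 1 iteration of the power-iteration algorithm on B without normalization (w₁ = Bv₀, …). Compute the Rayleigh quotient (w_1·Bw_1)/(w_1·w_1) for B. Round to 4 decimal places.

B = G + I has rows (-4, 2, 5); (2, -2, 6); (5, 6, 8)
w1 = Bv₀ = ((-4)·0 + 2·1 + 5·0; 2·0 + (-2)·1 + 6·0; 5·0 + 6·1 + 8·0) = (2, -2, 6)
Bw1 = (18, 44, 46)
w1·Bw1 = 224; w1·w1 = 44; μ ≈ 224/44 = 5.0909

5.0909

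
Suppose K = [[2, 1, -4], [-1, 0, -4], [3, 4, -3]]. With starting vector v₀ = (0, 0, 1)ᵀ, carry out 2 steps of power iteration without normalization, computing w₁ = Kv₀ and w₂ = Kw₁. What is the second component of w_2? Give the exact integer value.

16

w1 = Kv₀ = (2·0 + 1·0 + (-4)·1; (-1)·0 + 0·0 + (-4)·1; 3·0 + 4·0 + (-3)·1) = (-4, -4, -3)
w2 = Kw1 = (2·(-4) + 1·(-4) + (-4)·(-3); (-1)·(-4) + 0·(-4) + (-4)·(-3); 3·(-4) + 4·(-4) + (-3)·(-3)) = (0, 16, -19)
The requested component of w2 is 16.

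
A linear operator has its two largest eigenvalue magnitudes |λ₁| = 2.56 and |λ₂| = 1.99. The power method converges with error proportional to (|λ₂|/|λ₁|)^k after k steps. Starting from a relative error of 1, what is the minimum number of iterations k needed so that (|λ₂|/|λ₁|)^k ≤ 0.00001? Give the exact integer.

46

|λ₂/λ₁| = 1.99/2.56 = 0.77734
Need k ≥ ln(0.00001) / ln(0.77734) = -11.5129 / -0.2519 ≈ 45.709
Smallest integer k satisfying the bound: 46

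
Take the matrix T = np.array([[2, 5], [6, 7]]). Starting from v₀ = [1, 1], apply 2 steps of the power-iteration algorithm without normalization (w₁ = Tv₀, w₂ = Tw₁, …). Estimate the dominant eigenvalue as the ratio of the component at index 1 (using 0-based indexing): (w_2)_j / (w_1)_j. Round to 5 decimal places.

λ ≈ 10.23077

w1 = Tv₀ = (7, 13)
w2 = Tw1 = (79, 133)
Ratio at component: 133 / 13 = 10.23077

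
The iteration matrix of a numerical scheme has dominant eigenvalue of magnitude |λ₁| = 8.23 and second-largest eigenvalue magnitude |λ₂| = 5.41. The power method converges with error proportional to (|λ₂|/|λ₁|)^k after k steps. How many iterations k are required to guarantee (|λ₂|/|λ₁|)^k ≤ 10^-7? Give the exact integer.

39

|λ₂/λ₁| = 5.41/8.23 = 0.65735
Need k ≥ ln(10^-7) / ln(0.65735) = -16.1181 / -0.4195 ≈ 38.419
Smallest integer k satisfying the bound: 39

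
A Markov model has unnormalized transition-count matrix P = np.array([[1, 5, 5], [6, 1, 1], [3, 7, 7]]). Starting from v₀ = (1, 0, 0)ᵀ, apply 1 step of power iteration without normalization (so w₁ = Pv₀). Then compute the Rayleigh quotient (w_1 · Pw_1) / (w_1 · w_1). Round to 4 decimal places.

w1 = Pv₀ = (1·1 + 5·0 + 5·0; 6·1 + 1·0 + 1·0; 3·1 + 7·0 + 7·0) = (1, 6, 3)
Pw1 = (46, 15, 66)
w1·Pw1 = 1·46 + 6·15 + 3·66 = 334; w1·w1 = 1·1 + 6·6 + 3·3 = 46
λ ≈ 334/46 = 7.2609

λ ≈ 7.2609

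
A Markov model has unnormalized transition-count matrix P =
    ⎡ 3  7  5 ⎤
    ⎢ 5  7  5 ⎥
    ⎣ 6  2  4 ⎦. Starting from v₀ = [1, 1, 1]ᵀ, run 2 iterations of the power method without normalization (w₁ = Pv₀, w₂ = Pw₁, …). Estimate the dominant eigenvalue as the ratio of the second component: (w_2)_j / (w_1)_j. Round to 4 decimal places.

λ ≈ 14.9412

w1 = Pv₀ = (3·1 + 7·1 + 5·1; 5·1 + 7·1 + 5·1; 6·1 + 2·1 + 4·1) = (15, 17, 12)
w2 = Pw1 = (3·15 + 7·17 + 5·12; 5·15 + 7·17 + 5·12; 6·15 + 2·17 + 4·12) = (224, 254, 172)
Ratio at component: 254 / 17 = 14.9412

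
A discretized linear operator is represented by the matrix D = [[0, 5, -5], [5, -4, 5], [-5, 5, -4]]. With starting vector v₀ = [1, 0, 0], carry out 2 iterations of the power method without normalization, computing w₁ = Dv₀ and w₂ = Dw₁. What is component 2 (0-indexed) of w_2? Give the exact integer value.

w1 = Dv₀ = (0, 5, -5)
w2 = Dw1 = (50, -45, 45)
The requested component of w2 is 45.

45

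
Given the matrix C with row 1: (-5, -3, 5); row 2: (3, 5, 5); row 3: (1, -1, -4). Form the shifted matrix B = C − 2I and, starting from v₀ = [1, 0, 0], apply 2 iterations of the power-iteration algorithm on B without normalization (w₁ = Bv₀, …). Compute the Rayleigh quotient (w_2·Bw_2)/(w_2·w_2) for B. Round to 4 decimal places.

-8.3416

B = C − 2I has rows (-7, -3, 5); (3, 3, 5); (1, -1, -6)
w1 = Bv₀ = ((-7)·1 + (-3)·0 + 5·0; 3·1 + 3·0 + 5·0; 1·1 + (-1)·0 + (-6)·0) = (-7, 3, 1)
w2 = Bw1 = ((-7)·(-7) + (-3)·3 + 5·1; 3·(-7) + 3·3 + 5·1; 1·(-7) + (-1)·3 + (-6)·1) = (45, -7, -16)
Bw2 = (-374, 34, 148)
w2·Bw2 = -19436; w2·w2 = 2330; μ ≈ -19436/2330 = -8.3416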